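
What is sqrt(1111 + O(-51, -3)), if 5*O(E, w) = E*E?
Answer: 2*sqrt(10195)/5 ≈ 40.388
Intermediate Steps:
O(E, w) = E**2/5 (O(E, w) = (E*E)/5 = E**2/5)
sqrt(1111 + O(-51, -3)) = sqrt(1111 + (1/5)*(-51)**2) = sqrt(1111 + (1/5)*2601) = sqrt(1111 + 2601/5) = sqrt(8156/5) = 2*sqrt(10195)/5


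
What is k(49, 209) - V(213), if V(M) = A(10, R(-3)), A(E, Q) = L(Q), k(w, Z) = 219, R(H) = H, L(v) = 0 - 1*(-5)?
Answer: 214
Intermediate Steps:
L(v) = 5 (L(v) = 0 + 5 = 5)
A(E, Q) = 5
V(M) = 5
k(49, 209) - V(213) = 219 - 1*5 = 219 - 5 = 214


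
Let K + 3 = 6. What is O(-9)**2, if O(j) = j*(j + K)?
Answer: 2916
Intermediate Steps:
K = 3 (K = -3 + 6 = 3)
O(j) = j*(3 + j) (O(j) = j*(j + 3) = j*(3 + j))
O(-9)**2 = (-9*(3 - 9))**2 = (-9*(-6))**2 = 54**2 = 2916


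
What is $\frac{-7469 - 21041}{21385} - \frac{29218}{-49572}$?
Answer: $- \frac{78847079}{106009722} \approx -0.74377$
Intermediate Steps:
$\frac{-7469 - 21041}{21385} - \frac{29218}{-49572} = \left(-28510\right) \frac{1}{21385} - - \frac{14609}{24786} = - \frac{5702}{4277} + \frac{14609}{24786} = - \frac{78847079}{106009722}$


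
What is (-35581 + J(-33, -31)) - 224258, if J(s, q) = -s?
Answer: -259806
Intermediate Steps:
(-35581 + J(-33, -31)) - 224258 = (-35581 - 1*(-33)) - 224258 = (-35581 + 33) - 224258 = -35548 - 224258 = -259806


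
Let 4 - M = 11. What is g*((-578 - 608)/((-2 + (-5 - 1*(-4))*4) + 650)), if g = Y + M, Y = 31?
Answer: -7116/161 ≈ -44.199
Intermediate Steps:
M = -7 (M = 4 - 1*11 = 4 - 11 = -7)
g = 24 (g = 31 - 7 = 24)
g*((-578 - 608)/((-2 + (-5 - 1*(-4))*4) + 650)) = 24*((-578 - 608)/((-2 + (-5 - 1*(-4))*4) + 650)) = 24*(-1186/((-2 + (-5 + 4)*4) + 650)) = 24*(-1186/((-2 - 1*4) + 650)) = 24*(-1186/((-2 - 4) + 650)) = 24*(-1186/(-6 + 650)) = 24*(-1186/644) = 24*(-1186*1/644) = 24*(-593/322) = -7116/161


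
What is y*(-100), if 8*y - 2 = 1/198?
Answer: -9925/396 ≈ -25.063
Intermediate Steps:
y = 397/1584 (y = 1/4 + (1/8)/198 = 1/4 + (1/8)*(1/198) = 1/4 + 1/1584 = 397/1584 ≈ 0.25063)
y*(-100) = (397/1584)*(-100) = -9925/396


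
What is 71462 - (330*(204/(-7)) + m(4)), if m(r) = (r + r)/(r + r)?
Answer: 567547/7 ≈ 81078.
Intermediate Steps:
m(r) = 1 (m(r) = (2*r)/((2*r)) = (2*r)*(1/(2*r)) = 1)
71462 - (330*(204/(-7)) + m(4)) = 71462 - (330*(204/(-7)) + 1) = 71462 - (330*(204*(-⅐)) + 1) = 71462 - (330*(-204/7) + 1) = 71462 - (-67320/7 + 1) = 71462 - 1*(-67313/7) = 71462 + 67313/7 = 567547/7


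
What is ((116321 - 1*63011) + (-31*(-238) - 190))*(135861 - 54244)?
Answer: 4937665266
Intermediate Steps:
((116321 - 1*63011) + (-31*(-238) - 190))*(135861 - 54244) = ((116321 - 63011) + (7378 - 190))*81617 = (53310 + 7188)*81617 = 60498*81617 = 4937665266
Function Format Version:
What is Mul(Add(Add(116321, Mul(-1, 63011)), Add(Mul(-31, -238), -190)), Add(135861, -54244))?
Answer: 4937665266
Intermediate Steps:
Mul(Add(Add(116321, Mul(-1, 63011)), Add(Mul(-31, -238), -190)), Add(135861, -54244)) = Mul(Add(Add(116321, -63011), Add(7378, -190)), 81617) = Mul(Add(53310, 7188), 81617) = Mul(60498, 81617) = 4937665266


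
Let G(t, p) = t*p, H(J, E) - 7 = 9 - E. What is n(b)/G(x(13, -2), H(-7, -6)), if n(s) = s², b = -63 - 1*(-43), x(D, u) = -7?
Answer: -200/77 ≈ -2.5974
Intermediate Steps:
H(J, E) = 16 - E (H(J, E) = 7 + (9 - E) = 16 - E)
G(t, p) = p*t
b = -20 (b = -63 + 43 = -20)
n(b)/G(x(13, -2), H(-7, -6)) = (-20)²/(((16 - 1*(-6))*(-7))) = 400/(((16 + 6)*(-7))) = 400/((22*(-7))) = 400/(-154) = 400*(-1/154) = -200/77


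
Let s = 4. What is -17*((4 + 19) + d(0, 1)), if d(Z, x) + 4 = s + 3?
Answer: -442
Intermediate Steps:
d(Z, x) = 3 (d(Z, x) = -4 + (4 + 3) = -4 + 7 = 3)
-17*((4 + 19) + d(0, 1)) = -17*((4 + 19) + 3) = -17*(23 + 3) = -17*26 = -442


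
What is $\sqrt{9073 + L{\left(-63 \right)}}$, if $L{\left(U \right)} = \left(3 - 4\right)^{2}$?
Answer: $\sqrt{9074} \approx 95.258$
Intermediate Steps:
$L{\left(U \right)} = 1$ ($L{\left(U \right)} = \left(-1\right)^{2} = 1$)
$\sqrt{9073 + L{\left(-63 \right)}} = \sqrt{9073 + 1} = \sqrt{9074}$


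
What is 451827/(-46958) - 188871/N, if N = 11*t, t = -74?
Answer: 2125304310/9555953 ≈ 222.41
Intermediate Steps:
N = -814 (N = 11*(-74) = -814)
451827/(-46958) - 188871/N = 451827/(-46958) - 188871/(-814) = 451827*(-1/46958) - 188871*(-1/814) = -451827/46958 + 188871/814 = 2125304310/9555953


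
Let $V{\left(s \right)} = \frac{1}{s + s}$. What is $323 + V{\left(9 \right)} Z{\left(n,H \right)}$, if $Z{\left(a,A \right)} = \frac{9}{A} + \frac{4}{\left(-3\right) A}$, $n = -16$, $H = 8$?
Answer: $\frac{139559}{432} \approx 323.05$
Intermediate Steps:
$Z{\left(a,A \right)} = \frac{23}{3 A}$ ($Z{\left(a,A \right)} = \frac{9}{A} + 4 \left(- \frac{1}{3 A}\right) = \frac{9}{A} - \frac{4}{3 A} = \frac{23}{3 A}$)
$V{\left(s \right)} = \frac{1}{2 s}$
$323 + V{\left(9 \right)} Z{\left(n,H \right)} = 323 + \frac{1}{2 \cdot 9} \frac{23}{3 \cdot 8} = 323 + \frac{1}{2} \cdot \frac{1}{9} \cdot \frac{23}{3} \cdot \frac{1}{8} = 323 + \frac{1}{18} \cdot \frac{23}{24} = 323 + \frac{23}{432} = \frac{139559}{432}$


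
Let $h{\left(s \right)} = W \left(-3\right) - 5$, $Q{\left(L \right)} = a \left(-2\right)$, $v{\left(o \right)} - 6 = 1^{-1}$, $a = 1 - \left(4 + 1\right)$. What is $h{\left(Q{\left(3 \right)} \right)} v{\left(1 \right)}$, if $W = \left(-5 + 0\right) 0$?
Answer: $-35$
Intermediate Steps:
$a = -4$ ($a = 1 - 5 = -4$)
$v{\left(o \right)} = 7$ ($v{\left(o \right)} = 6 + 1^{-1} = 6 + 1 = 7$)
$W = 0$ ($W = \left(-5\right) 0 = 0$)
$Q{\left(L \right)} = 8$ ($Q{\left(L \right)} = \left(-4\right) \left(-2\right) = 8$)
$h{\left(s \right)} = -5$ ($h{\left(s \right)} = 0 \left(-3\right) - 5 = 0 - 5 = -5$)
$h{\left(Q{\left(3 \right)} \right)} v{\left(1 \right)} = \left(-5\right) 7 = -35$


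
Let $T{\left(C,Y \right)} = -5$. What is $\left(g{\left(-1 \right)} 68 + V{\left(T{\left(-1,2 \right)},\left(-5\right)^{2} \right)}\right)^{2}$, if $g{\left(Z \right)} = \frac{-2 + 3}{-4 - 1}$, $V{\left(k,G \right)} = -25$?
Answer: $\frac{37249}{25} \approx 1490.0$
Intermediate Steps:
$g{\left(Z \right)} = - \frac{1}{5}$ ($g{\left(Z \right)} = 1 \frac{1}{-5} = 1 \left(- \frac{1}{5}\right) = - \frac{1}{5}$)
$\left(g{\left(-1 \right)} 68 + V{\left(T{\left(-1,2 \right)},\left(-5\right)^{2} \right)}\right)^{2} = \left(\left(- \frac{1}{5}\right) 68 - 25\right)^{2} = \left(- \frac{68}{5} - 25\right)^{2} = \left(- \frac{193}{5}\right)^{2} = \frac{37249}{25}$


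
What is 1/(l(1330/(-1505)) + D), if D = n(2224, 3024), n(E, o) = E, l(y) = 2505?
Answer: 1/4729 ≈ 0.00021146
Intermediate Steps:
D = 2224
1/(l(1330/(-1505)) + D) = 1/(2505 + 2224) = 1/4729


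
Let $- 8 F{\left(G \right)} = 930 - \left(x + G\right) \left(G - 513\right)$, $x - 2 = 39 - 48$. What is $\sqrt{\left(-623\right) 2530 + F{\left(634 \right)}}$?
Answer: $\frac{i \sqrt{25069166}}{4} \approx 1251.7 i$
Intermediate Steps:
$x = -7$ ($x = 2 + \left(39 - 48\right) = 2 - 9 = -7$)
$F{\left(G \right)} = - \frac{465}{4} + \frac{\left(-513 + G\right) \left(-7 + G\right)}{8}$ ($F{\left(G \right)} = - \frac{930 - \left(-7 + G\right) \left(G - 513\right)}{8} = - \frac{930 - \left(-7 + G\right) \left(-513 + G\right)}{8} = - \frac{930 - \left(-513 + G\right) \left(-7 + G\right)}{8} = - \frac{465}{4} + \frac{\left(-513 + G\right) \left(-7 + G\right)}{8}$)
$\sqrt{\left(-623\right) 2530 + F{\left(634 \right)}} = \sqrt{\left(-623\right) 2530 + \left(\frac{2661}{8} - 41210 + \frac{634^{2}}{8}\right)} = \sqrt{-1576190 + \left(\frac{2661}{8} - 41210 + \frac{1}{8} \cdot 401956\right)} = \sqrt{-1576190 + \left(\frac{2661}{8} - 41210 + \frac{100489}{2}\right)} = \sqrt{-1576190 + \frac{74937}{8}} = \sqrt{- \frac{12534583}{8}} = \frac{i \sqrt{25069166}}{4}$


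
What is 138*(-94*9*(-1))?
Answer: 116748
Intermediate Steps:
138*(-94*9*(-1)) = 138*(-94/(1/(-9))) = 138*(-94/(-⅑)) = 138*(-94*(-9)) = 138*846 = 116748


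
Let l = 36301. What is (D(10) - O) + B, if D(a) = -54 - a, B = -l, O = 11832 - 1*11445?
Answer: -36752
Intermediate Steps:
O = 387 (O = 11832 - 11445 = 387)
B = -36301 (B = -1*36301 = -36301)
(D(10) - O) + B = ((-54 - 1*10) - 1*387) - 36301 = ((-54 - 10) - 387) - 36301 = (-64 - 387) - 36301 = -451 - 36301 = -36752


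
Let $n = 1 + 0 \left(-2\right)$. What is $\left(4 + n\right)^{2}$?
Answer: $25$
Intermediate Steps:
$n = 1$ ($n = 1 + 0 = 1$)
$\left(4 + n\right)^{2} = \left(4 + 1\right)^{2} = 5^{2} = 25$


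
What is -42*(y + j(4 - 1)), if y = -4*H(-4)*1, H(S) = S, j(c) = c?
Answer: -798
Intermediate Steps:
y = 16 (y = -4*(-4)*1 = 16*1 = 16)
-42*(y + j(4 - 1)) = -42*(16 + (4 - 1)) = -42*(16 + 3) = -42*19 = -798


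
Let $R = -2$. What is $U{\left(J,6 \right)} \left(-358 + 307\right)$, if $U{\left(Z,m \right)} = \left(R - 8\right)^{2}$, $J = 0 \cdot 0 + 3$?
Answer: $-5100$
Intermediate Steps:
$J = 3$ ($J = 0 + 3 = 3$)
$U{\left(Z,m \right)} = 100$ ($U{\left(Z,m \right)} = \left(-2 - 8\right)^{2} = \left(-10\right)^{2} = 100$)
$U{\left(J,6 \right)} \left(-358 + 307\right) = 100 \left(-358 + 307\right) = 100 \left(-51\right) = -5100$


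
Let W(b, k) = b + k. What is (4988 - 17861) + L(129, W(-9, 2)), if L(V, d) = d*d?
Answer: -12824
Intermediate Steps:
L(V, d) = d²
(4988 - 17861) + L(129, W(-9, 2)) = (4988 - 17861) + (-9 + 2)² = -12873 + (-7)² = -12873 + 49 = -12824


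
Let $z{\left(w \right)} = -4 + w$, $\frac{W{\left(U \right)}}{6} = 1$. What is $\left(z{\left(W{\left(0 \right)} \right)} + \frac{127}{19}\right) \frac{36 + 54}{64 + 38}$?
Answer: $\frac{2475}{323} \approx 7.6625$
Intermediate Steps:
$W{\left(U \right)} = 6$ ($W{\left(U \right)} = 6 \cdot 1 = 6$)
$\left(z{\left(W{\left(0 \right)} \right)} + \frac{127}{19}\right) \frac{36 + 54}{64 + 38} = \left(\left(-4 + 6\right) + \frac{127}{19}\right) \frac{36 + 54}{64 + 38} = \left(2 + 127 \cdot \frac{1}{19}\right) \frac{90}{102} = \left(2 + \frac{127}{19}\right) 90 \cdot \frac{1}{102} = \frac{165}{19} \cdot \frac{15}{17} = \frac{2475}{323}$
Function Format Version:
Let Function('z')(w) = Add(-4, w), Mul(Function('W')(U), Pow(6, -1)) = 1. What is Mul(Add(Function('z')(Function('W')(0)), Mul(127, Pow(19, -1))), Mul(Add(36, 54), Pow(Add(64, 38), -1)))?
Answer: Rational(2475, 323) ≈ 7.6625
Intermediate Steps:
Function('W')(U) = 6 (Function('W')(U) = Mul(6, 1) = 6)
Mul(Add(Function('z')(Function('W')(0)), Mul(127, Pow(19, -1))), Mul(Add(36, 54), Pow(Add(64, 38), -1))) = Mul(Add(Add(-4, 6), Mul(127, Pow(19, -1))), Mul(Add(36, 54), Pow(Add(64, 38), -1))) = Mul(Add(2, Mul(127, Rational(1, 19))), Mul(90, Pow(102, -1))) = Mul(Add(2, Rational(127, 19)), Mul(90, Rational(1, 102))) = Mul(Rational(165, 19), Rational(15, 17)) = Rational(2475, 323)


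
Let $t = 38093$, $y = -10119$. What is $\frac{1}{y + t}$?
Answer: $\frac{1}{27974} \approx 3.5747 \cdot 10^{-5}$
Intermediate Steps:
$\frac{1}{y + t} = \frac{1}{-10119 + 38093} = \frac{1}{27974}$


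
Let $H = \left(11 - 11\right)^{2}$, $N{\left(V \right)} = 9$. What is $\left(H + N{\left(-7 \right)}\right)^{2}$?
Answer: $81$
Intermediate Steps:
$H = 0$ ($H = 0^{2} = 0$)
$\left(H + N{\left(-7 \right)}\right)^{2} = \left(0 + 9\right)^{2} = 9^{2} = 81$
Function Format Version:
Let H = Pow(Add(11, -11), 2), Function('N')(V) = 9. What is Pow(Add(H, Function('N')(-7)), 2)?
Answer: 81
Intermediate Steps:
H = 0 (H = Pow(0, 2) = 0)
Pow(Add(H, Function('N')(-7)), 2) = Pow(Add(0, 9), 2) = Pow(9, 2) = 81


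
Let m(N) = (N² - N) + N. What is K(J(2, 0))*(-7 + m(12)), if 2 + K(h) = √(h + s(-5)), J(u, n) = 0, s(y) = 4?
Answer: 0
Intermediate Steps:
m(N) = N²
K(h) = -2 + √(4 + h) (K(h) = -2 + √(h + 4) = -2 + √(4 + h))
K(J(2, 0))*(-7 + m(12)) = (-2 + √(4 + 0))*(-7 + 12²) = (-2 + √4)*(-7 + 144) = (-2 + 2)*137 = 0*137 = 0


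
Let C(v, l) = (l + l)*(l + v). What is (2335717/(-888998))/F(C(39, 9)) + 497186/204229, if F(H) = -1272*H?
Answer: 485759111231196217/199534983097038336 ≈ 2.4345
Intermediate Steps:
C(v, l) = 2*l*(l + v) (C(v, l) = (2*l)*(l + v) = 2*l*(l + v))
(2335717/(-888998))/F(C(39, 9)) + 497186/204229 = (2335717/(-888998))/((-2544*9*(9 + 39))) + 497186/204229 = (2335717*(-1/888998))/((-2544*9*48)) + 497186*(1/204229) = -2335717/(888998*((-1272*864))) + 497186/204229 = -2335717/888998/(-1099008) + 497186/204229 = -2335717/888998*(-1/1099008) + 497186/204229 = 2335717/977015913984 + 497186/204229 = 485759111231196217/199534983097038336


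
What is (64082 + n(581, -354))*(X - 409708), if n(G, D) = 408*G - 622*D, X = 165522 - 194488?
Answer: -228688652332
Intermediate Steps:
X = -28966
n(G, D) = -622*D + 408*G
(64082 + n(581, -354))*(X - 409708) = (64082 + (-622*(-354) + 408*581))*(-28966 - 409708) = (64082 + (220188 + 237048))*(-438674) = (64082 + 457236)*(-438674) = 521318*(-438674) = -228688652332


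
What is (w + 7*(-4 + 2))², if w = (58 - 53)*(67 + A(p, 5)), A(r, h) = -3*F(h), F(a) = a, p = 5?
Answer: 60516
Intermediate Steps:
A(r, h) = -3*h
w = 260 (w = (58 - 53)*(67 - 3*5) = 5*(67 - 15) = 5*52 = 260)
(w + 7*(-4 + 2))² = (260 + 7*(-4 + 2))² = (260 + 7*(-2))² = (260 - 14)² = 246² = 60516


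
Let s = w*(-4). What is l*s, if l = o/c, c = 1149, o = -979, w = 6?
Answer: 7832/383 ≈ 20.449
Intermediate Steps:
s = -24 (s = 6*(-4) = -24)
l = -979/1149 ≈ -0.85205
l*s = -979/1149*(-24) = 7832/383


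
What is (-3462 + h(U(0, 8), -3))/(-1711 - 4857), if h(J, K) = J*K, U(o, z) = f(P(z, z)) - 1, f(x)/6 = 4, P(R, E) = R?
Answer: 3531/6568 ≈ 0.53761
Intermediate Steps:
f(x) = 24 (f(x) = 6*4 = 24)
U(o, z) = 23 (U(o, z) = 24 - 1 = 23)
(-3462 + h(U(0, 8), -3))/(-1711 - 4857) = (-3462 + 23*(-3))/(-1711 - 4857) = (-3462 - 69)/(-6568) = -3531*(-1/6568) = 3531/6568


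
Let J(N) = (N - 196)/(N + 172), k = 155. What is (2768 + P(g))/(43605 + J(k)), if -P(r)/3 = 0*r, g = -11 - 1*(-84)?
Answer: 452568/7129397 ≈ 0.063479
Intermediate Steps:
J(N) = (-196 + N)/(172 + N)
g = 73 (g = -11 + 84 = 73)
P(r) = 0 (P(r) = -0*r = -3*0 = 0)
(2768 + P(g))/(43605 + J(k)) = (2768 + 0)/(43605 + (-196 + 155)/(172 + 155)) = 2768/(43605 - 41/327) = 2768/(14258794/327) = 2768*(327/14258794) = 452568/7129397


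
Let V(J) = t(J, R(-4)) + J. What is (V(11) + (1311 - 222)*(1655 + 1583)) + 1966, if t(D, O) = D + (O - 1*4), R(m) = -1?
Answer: 3528165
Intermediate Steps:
t(D, O) = -4 + D + O (t(D, O) = D + (O - 4) = D + (-4 + O) = -4 + D + O)
V(J) = -5 + 2*J (V(J) = (-4 + J - 1) + J = (-5 + J) + J = -5 + 2*J)
(V(11) + (1311 - 222)*(1655 + 1583)) + 1966 = ((-5 + 2*11) + (1311 - 222)*(1655 + 1583)) + 1966 = ((-5 + 22) + 1089*3238) + 1966 = (17 + 3526182) + 1966 = 3526199 + 1966 = 3528165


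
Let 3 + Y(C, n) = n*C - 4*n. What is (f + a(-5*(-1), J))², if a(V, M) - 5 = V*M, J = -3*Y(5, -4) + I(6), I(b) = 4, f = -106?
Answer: 576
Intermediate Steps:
Y(C, n) = -3 - 4*n + C*n (Y(C, n) = -3 + (n*C - 4*n) = -3 + (C*n - 4*n) = -3 + (-4*n + C*n) = -3 - 4*n + C*n)
J = 25 (J = -3*(-3 - 4*(-4) + 5*(-4)) + 4 = -3*(-3 + 16 - 20) + 4 = -3*(-7) + 4 = 21 + 4 = 25)
a(V, M) = 5 + M*V (a(V, M) = 5 + V*M = 5 + M*V)
(f + a(-5*(-1), J))² = (-106 + (5 + 25*(-5*(-1))))² = (-106 + (5 + 25*5))² = (-106 + (5 + 125))² = (-106 + 130)² = 24² = 576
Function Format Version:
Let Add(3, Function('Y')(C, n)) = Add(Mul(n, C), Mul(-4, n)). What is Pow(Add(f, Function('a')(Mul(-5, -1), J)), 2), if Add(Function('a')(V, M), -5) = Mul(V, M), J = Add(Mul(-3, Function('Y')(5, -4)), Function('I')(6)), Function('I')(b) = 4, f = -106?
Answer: 576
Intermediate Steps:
Function('Y')(C, n) = Add(-3, Mul(-4, n), Mul(C, n)) (Function('Y')(C, n) = Add(-3, Add(Mul(n, C), Mul(-4, n))) = Add(-3, Add(Mul(C, n), Mul(-4, n))) = Add(-3, Add(Mul(-4, n), Mul(C, n))) = Add(-3, Mul(-4, n), Mul(C, n)))
J = 25 (J = Add(Mul(-3, Add(-3, Mul(-4, -4), Mul(5, -4))), 4) = Add(Mul(-3, Add(-3, 16, -20)), 4) = Add(Mul(-3, -7), 4) = Add(21, 4) = 25)
Function('a')(V, M) = Add(5, Mul(M, V)) (Function('a')(V, M) = Add(5, Mul(V, M)) = Add(5, Mul(M, V)))
Pow(Add(f, Function('a')(Mul(-5, -1), J)), 2) = Pow(Add(-106, Add(5, Mul(25, Mul(-5, -1)))), 2) = Pow(Add(-106, Add(5, Mul(25, 5))), 2) = Pow(Add(-106, Add(5, 125)), 2) = Pow(Add(-106, 130), 2) = Pow(24, 2) = 576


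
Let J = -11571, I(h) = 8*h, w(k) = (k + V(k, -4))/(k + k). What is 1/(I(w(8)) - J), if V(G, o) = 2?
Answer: 1/11576 ≈ 8.6386e-5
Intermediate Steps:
w(k) = (2 + k)/(2*k) (w(k) = (k + 2)/(k + k) = (2 + k)/((2*k)) = (2 + k)*(1/(2*k)) = (2 + k)/(2*k))
1/(I(w(8)) - J) = 1/(8*((½)*(2 + 8)/8) - 1*(-11571)) = 1/(8*((½)*(⅛)*10) + 11571) = 1/(8*(5/8) + 11571) = 1/(5 + 11571) = 1/11576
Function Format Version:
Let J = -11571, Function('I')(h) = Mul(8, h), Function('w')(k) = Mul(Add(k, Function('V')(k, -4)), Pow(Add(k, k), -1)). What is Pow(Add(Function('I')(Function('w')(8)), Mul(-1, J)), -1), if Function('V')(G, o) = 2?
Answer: Rational(1, 11576) ≈ 8.6386e-5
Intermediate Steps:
Function('w')(k) = Mul(Rational(1, 2), Pow(k, -1), Add(2, k)) (Function('w')(k) = Mul(Add(k, 2), Pow(Add(k, k), -1)) = Mul(Add(2, k), Pow(Mul(2, k), -1)) = Mul(Add(2, k), Mul(Rational(1, 2), Pow(k, -1))) = Mul(Rational(1, 2), Pow(k, -1), Add(2, k)))
Pow(Add(Function('I')(Function('w')(8)), Mul(-1, J)), -1) = Pow(Add(Mul(8, Mul(Rational(1, 2), Pow(8, -1), Add(2, 8))), Mul(-1, -11571)), -1) = Pow(Add(Mul(8, Mul(Rational(1, 2), Rational(1, 8), 10)), 11571), -1) = Pow(Add(Mul(8, Rational(5, 8)), 11571), -1) = Pow(Add(5, 11571), -1) = Pow(11576, -1) = Rational(1, 11576)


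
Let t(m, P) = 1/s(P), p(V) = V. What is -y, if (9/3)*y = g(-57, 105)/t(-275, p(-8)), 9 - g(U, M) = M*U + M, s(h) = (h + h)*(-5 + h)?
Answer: -408304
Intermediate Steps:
s(h) = 2*h*(-5 + h) (s(h) = (2*h)*(-5 + h) = 2*h*(-5 + h))
t(m, P) = 1/(2*P*(-5 + P))
g(U, M) = 9 - M - M*U (g(U, M) = 9 - (M*U + M) = 9 - (M + M*U) = 9 + (-M - M*U) = 9 - M - M*U)
y = 408304 (y = ((9 - 1*105 - 1*105*(-57))/(((½)/(-8*(-5 - 8)))))/3 = ((9 - 105 + 5985)/(((½)*(-⅛)/(-13))))/3 = (5889/(((½)*(-⅛)*(-1/13))))/3 = (5889/(1/208))/3 = (5889*208)/3 = (⅓)*1224912 = 408304)
-y = -1*408304 = -408304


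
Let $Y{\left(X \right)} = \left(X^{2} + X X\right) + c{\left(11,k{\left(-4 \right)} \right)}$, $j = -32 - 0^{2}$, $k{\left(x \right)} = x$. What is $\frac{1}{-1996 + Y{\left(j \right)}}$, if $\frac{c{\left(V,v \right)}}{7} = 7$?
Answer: $\frac{1}{101} \approx 0.009901$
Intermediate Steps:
$c{\left(V,v \right)} = 49$ ($c{\left(V,v \right)} = 7 \cdot 7 = 49$)
$j = -32$ ($j = -32 - 0 = -32 + 0 = -32$)
$Y{\left(X \right)} = 49 + 2 X^{2}$ ($Y{\left(X \right)} = \left(X^{2} + X X\right) + 49 = \left(X^{2} + X^{2}\right) + 49 = 2 X^{2} + 49 = 49 + 2 X^{2}$)
$\frac{1}{-1996 + Y{\left(j \right)}} = \frac{1}{-1996 + \left(49 + 2 \left(-32\right)^{2}\right)} = \frac{1}{-1996 + \left(49 + 2 \cdot 1024\right)} = \frac{1}{-1996 + \left(49 + 2048\right)} = \frac{1}{-1996 + 2097} = \frac{1}{101}$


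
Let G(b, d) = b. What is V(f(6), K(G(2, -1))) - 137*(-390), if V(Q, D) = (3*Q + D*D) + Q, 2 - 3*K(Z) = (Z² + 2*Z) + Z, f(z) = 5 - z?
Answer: 480898/9 ≈ 53433.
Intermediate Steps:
K(Z) = ⅔ - Z - Z²/3 (K(Z) = ⅔ - ((Z² + 2*Z) + Z)/3 = ⅔ - (Z² + 3*Z)/3 = ⅔ + (-Z - Z²/3) = ⅔ - Z - Z²/3)
V(Q, D) = D² + 4*Q (V(Q, D) = (3*Q + D²) + Q = (D² + 3*Q) + Q = D² + 4*Q)
V(f(6), K(G(2, -1))) - 137*(-390) = ((⅔ - 1*2 - ⅓*2²)² + 4*(5 - 1*6)) - 137*(-390) = ((⅔ - 2 - ⅓*4)² + 4*(5 - 6)) + 53430 = ((⅔ - 2 - 4/3)² + 4*(-1)) + 53430 = ((-8/3)² - 4) + 53430 = (64/9 - 4) + 53430 = 28/9 + 53430 = 480898/9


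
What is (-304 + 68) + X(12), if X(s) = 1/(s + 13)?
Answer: -5899/25 ≈ -235.96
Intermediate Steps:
X(s) = 1/(13 + s)
(-304 + 68) + X(12) = (-304 + 68) + 1/(13 + 12) = -236 + 1/25 = -5899/25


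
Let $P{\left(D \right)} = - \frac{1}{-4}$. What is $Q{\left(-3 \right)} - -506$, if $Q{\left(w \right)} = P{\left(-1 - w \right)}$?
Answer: $\frac{2025}{4} \approx 506.25$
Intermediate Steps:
$P{\left(D \right)} = \frac{1}{4}$ ($P{\left(D \right)} = \left(-1\right) \left(- \frac{1}{4}\right) = \frac{1}{4}$)
$Q{\left(w \right)} = \frac{1}{4}$
$Q{\left(-3 \right)} - -506 = \frac{1}{4} - -506 = \frac{1}{4} + 506 = \frac{2025}{4}$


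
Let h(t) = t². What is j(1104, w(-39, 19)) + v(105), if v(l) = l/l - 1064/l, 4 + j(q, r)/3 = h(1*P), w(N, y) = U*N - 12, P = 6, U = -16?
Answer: 1303/15 ≈ 86.867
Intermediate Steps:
w(N, y) = -12 - 16*N (w(N, y) = -16*N - 12 = -12 - 16*N)
j(q, r) = 96 (j(q, r) = -12 + 3*(1*6)² = -12 + 3*6² = -12 + 3*36 = -12 + 108 = 96)
v(l) = 1 - 1064/l
j(1104, w(-39, 19)) + v(105) = 96 + (-1064 + 105)/105 = 96 + (1/105)*(-959) = 96 - 137/15 = 1303/15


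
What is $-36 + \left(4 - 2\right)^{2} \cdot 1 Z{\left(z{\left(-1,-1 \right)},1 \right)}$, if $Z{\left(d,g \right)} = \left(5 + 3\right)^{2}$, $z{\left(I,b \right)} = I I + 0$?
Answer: $220$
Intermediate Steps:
$z{\left(I,b \right)} = I^{2}$ ($z{\left(I,b \right)} = I^{2} + 0 = I^{2}$)
$Z{\left(d,g \right)} = 64$ ($Z{\left(d,g \right)} = 8^{2} = 64$)
$-36 + \left(4 - 2\right)^{2} \cdot 1 Z{\left(z{\left(-1,-1 \right)},1 \right)} = -36 + \left(4 - 2\right)^{2} \cdot 1 \cdot 64 = -36 + 2^{2} \cdot 64 = -36 + 4 \cdot 64 = -36 + 256 = 220$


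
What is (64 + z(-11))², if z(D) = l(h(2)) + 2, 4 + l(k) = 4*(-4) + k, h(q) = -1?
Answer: 2025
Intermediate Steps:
l(k) = -20 + k (l(k) = -4 + (4*(-4) + k) = -4 + (-16 + k) = -20 + k)
z(D) = -19 (z(D) = (-20 - 1) + 2 = -21 + 2 = -19)
(64 + z(-11))² = (64 - 19)² = 45² = 2025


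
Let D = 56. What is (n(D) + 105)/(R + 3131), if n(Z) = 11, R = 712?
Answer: 116/3843 ≈ 0.030185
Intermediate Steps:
(n(D) + 105)/(R + 3131) = (11 + 105)/(712 + 3131) = 116/3843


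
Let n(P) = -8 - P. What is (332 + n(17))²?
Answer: 94249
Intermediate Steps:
(332 + n(17))² = (332 + (-8 - 1*17))² = (332 + (-8 - 17))² = (332 - 25)² = 307² = 94249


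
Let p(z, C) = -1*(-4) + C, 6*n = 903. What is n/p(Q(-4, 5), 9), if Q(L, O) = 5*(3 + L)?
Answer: 301/26 ≈ 11.577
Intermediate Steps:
Q(L, O) = 15 + 5*L
n = 301/2 (n = (1/6)*903 = 301/2 ≈ 150.50)
p(z, C) = 4 + C
n/p(Q(-4, 5), 9) = 301/(2*(4 + 9)) = (301/2)/13 = (301/2)*(1/13) = 301/26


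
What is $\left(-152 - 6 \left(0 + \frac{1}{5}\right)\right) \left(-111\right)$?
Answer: $\frac{85026}{5} \approx 17005.0$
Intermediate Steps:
$\left(-152 - 6 \left(0 + \frac{1}{5}\right)\right) \left(-111\right) = \left(-152 - \frac{6}{5}\right) \left(-111\right) = \left(- \frac{766}{5}\right) \left(-111\right) = \frac{85026}{5}$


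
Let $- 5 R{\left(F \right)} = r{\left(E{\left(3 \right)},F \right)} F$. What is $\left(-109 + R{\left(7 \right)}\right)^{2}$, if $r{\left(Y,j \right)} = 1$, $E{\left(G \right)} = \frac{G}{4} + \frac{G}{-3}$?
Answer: $\frac{304704}{25} \approx 12188.0$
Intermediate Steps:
$E{\left(G \right)} = - \frac{G}{12}$ ($E{\left(G \right)} = G \frac{1}{4} + G \left(- \frac{1}{3}\right) = \frac{G}{4} - \frac{G}{3} = - \frac{G}{12}$)
$R{\left(F \right)} = - \frac{F}{5}$ ($R{\left(F \right)} = - \frac{1 F}{5} = - \frac{F}{5}$)
$\left(-109 + R{\left(7 \right)}\right)^{2} = \left(-109 - \frac{7}{5}\right)^{2} = \left(- \frac{552}{5}\right)^{2} = \frac{304704}{25}$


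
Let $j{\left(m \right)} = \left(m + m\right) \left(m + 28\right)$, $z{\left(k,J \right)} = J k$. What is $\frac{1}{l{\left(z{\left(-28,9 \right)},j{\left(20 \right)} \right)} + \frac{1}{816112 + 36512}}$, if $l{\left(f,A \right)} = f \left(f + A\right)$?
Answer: $- \frac{852624}{358388561663} \approx -2.379 \cdot 10^{-6}$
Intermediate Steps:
$j{\left(m \right)} = 2 m \left(28 + m\right)$
$l{\left(f,A \right)} = f \left(A + f\right)$
$\frac{1}{l{\left(z{\left(-28,9 \right)},j{\left(20 \right)} \right)} + \frac{1}{816112 + 36512}} = \frac{1}{9 \left(-28\right) \left(2 \cdot 20 \left(28 + 20\right) + 9 \left(-28\right)\right) + \frac{1}{816112 + 36512}} = \frac{1}{- 252 \left(2 \cdot 20 \cdot 48 - 252\right) + \frac{1}{852624}} = \frac{1}{- 252 \left(1920 - 252\right) + \frac{1}{852624}} = \frac{1}{\left(-252\right) 1668 + \frac{1}{852624}} = \frac{1}{-420336 + \frac{1}{852624}} = \frac{1}{- \frac{358388561663}{852624}} = - \frac{852624}{358388561663}$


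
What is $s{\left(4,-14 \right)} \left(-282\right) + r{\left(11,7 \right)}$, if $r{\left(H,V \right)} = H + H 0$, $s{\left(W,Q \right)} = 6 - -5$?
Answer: $-3091$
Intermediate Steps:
$s{\left(W,Q \right)} = 11$ ($s{\left(W,Q \right)} = 6 + 5 = 11$)
$r{\left(H,V \right)} = H$ ($r{\left(H,V \right)} = H + 0 = H$)
$s{\left(4,-14 \right)} \left(-282\right) + r{\left(11,7 \right)} = 11 \left(-282\right) + 11 = -3102 + 11 = -3091$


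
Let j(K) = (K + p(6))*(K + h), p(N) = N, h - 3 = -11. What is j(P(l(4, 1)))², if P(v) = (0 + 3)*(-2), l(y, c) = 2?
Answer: 0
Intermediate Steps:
h = -8 (h = 3 - 11 = -8)
P(v) = -6 (P(v) = 3*(-2) = -6)
j(K) = (-8 + K)*(6 + K) (j(K) = (K + 6)*(K - 8) = (6 + K)*(-8 + K) = (-8 + K)*(6 + K))
j(P(l(4, 1)))² = (-48 + (-6)² - 2*(-6))² = (-48 + 36 + 12)² = 0² = 0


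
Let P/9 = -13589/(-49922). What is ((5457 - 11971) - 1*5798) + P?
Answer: -614517363/49922 ≈ -12310.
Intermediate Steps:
P = 122301/49922 (P = 9*(-13589/(-49922)) = 9*(-13589*(-1/49922)) = 9*(13589/49922) = 122301/49922 ≈ 2.4498)
((5457 - 11971) - 1*5798) + P = ((5457 - 11971) - 1*5798) + 122301/49922 = (-6514 - 5798) + 122301/49922 = -12312 + 122301/49922 = -614517363/49922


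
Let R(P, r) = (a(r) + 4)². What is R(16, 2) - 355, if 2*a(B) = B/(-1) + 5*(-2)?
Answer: -351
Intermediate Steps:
a(B) = -5 - B/2 (a(B) = (B/(-1) + 5*(-2))/2 = (B*(-1) - 10)/2 = (-B - 10)/2 = (-10 - B)/2 = -5 - B/2)
R(P, r) = (-1 - r/2)² (R(P, r) = ((-5 - r/2) + 4)² = (-1 - r/2)²)
R(16, 2) - 355 = (2 + 2)²/4 - 355 = (¼)*4² - 355 = (¼)*16 - 355 = 4 - 355 = -351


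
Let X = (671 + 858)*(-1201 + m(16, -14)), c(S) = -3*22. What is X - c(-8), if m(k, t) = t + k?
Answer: -1833205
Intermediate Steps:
m(k, t) = k + t
c(S) = -66
X = -1833271 (X = (671 + 858)*(-1201 + (16 - 14)) = 1529*(-1201 + 2) = 1529*(-1199) = -1833271)
X - c(-8) = -1833271 - 1*(-66) = -1833271 + 66 = -1833205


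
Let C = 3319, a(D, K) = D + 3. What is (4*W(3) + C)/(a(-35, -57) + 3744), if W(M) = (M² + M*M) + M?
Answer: 3403/3712 ≈ 0.91676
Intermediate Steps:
W(M) = M + 2*M² (W(M) = (M² + M²) + M = 2*M² + M = M + 2*M²)
a(D, K) = 3 + D
(4*W(3) + C)/(a(-35, -57) + 3744) = (4*(3*(1 + 2*3)) + 3319)/((3 - 35) + 3744) = (4*(3*(1 + 6)) + 3319)/(-32 + 3744) = (4*(3*7) + 3319)/3712 = (4*21 + 3319)*(1/3712) = (84 + 3319)*(1/3712) = 3403*(1/3712) = 3403/3712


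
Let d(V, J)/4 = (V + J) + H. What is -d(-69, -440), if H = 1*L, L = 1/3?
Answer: 6104/3 ≈ 2034.7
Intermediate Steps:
L = ⅓ ≈ 0.33333
H = ⅓ (H = 1*(⅓) = ⅓ ≈ 0.33333)
d(V, J) = 4/3 + 4*J + 4*V (d(V, J) = 4*((V + J) + ⅓) = 4*((J + V) + ⅓) = 4*(⅓ + J + V) = 4/3 + 4*J + 4*V)
-d(-69, -440) = -(4/3 + 4*(-440) + 4*(-69)) = -(4/3 - 1760 - 276) = -1*(-6104/3) = 6104/3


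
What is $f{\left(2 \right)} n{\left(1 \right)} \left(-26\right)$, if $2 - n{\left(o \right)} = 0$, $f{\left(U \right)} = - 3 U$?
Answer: $312$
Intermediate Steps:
$n{\left(o \right)} = 2$ ($n{\left(o \right)} = 2 - 0 = 2 + 0 = 2$)
$f{\left(2 \right)} n{\left(1 \right)} \left(-26\right) = \left(-3\right) 2 \cdot 2 \left(-26\right) = \left(-6\right) 2 \left(-26\right) = \left(-12\right) \left(-26\right) = 312$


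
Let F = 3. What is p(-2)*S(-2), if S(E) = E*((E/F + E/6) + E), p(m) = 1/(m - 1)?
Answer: -2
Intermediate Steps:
p(m) = 1/(-1 + m)
S(E) = 3*E²/2 (S(E) = E*((E/3 + E/6) + E) = E*(E/2 + E) = E*(3*E/2) = 3*E²/2)
p(-2)*S(-2) = ((3/2)*(-2)²)/(-1 - 2) = ((3/2)*4)/(-3) = -⅓*6 = -2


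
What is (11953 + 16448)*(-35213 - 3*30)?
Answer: -1002640503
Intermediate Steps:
(11953 + 16448)*(-35213 - 3*30) = 28401*(-35213 - 90) = 28401*(-35303) = -1002640503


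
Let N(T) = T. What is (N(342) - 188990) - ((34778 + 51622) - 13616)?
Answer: -261432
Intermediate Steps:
(N(342) - 188990) - ((34778 + 51622) - 13616) = (342 - 188990) - ((34778 + 51622) - 13616) = -188648 - (86400 - 13616) = -188648 - 1*72784 = -188648 - 72784 = -261432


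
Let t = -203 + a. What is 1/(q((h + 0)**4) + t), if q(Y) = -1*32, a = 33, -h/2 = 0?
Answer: -1/202 ≈ -0.0049505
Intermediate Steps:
h = 0 (h = -2*0 = 0)
q(Y) = -32
t = -170 (t = -203 + 33 = -170)
1/(q((h + 0)**4) + t) = 1/(-32 - 170) = 1/(-202) = -1/202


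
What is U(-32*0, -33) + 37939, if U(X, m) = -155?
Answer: 37784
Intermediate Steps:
U(-32*0, -33) + 37939 = -155 + 37939 = 37784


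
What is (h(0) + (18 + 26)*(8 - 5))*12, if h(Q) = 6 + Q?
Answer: 1656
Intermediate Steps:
(h(0) + (18 + 26)*(8 - 5))*12 = ((6 + 0) + (18 + 26)*(8 - 5))*12 = (6 + 44*3)*12 = (6 + 132)*12 = 138*12 = 1656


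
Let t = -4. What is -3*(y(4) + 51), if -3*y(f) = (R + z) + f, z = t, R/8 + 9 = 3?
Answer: -201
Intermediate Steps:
R = -48 (R = -72 + 8*3 = -72 + 24 = -48)
z = -4
y(f) = 52/3 - f/3 (y(f) = -((-48 - 4) + f)/3 = -(-52 + f)/3 = 52/3 - f/3)
-3*(y(4) + 51) = -3*((52/3 - ⅓*4) + 51) = -3*((52/3 - 4/3) + 51) = -3*(16 + 51) = -3*67 = -201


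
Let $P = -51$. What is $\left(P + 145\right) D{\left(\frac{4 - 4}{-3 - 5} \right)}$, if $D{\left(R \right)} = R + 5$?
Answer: $470$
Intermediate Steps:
$D{\left(R \right)} = 5 + R$
$\left(P + 145\right) D{\left(\frac{4 - 4}{-3 - 5} \right)} = \left(-51 + 145\right) \left(5 + \frac{4 - 4}{-3 - 5}\right) = 94 \left(5 + \frac{0}{-8}\right) = 94 \left(5 + 0 \left(- \frac{1}{8}\right)\right) = 94 \left(5 + 0\right) = 94 \cdot 5 = 470$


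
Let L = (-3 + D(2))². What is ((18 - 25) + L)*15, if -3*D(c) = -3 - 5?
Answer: -310/3 ≈ -103.33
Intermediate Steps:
D(c) = 8/3 (D(c) = -(-3 - 5)/3 = -⅓*(-8) = 8/3)
L = ⅑ (L = (-3 + 8/3)² = (-⅓)² = ⅑ ≈ 0.11111)
((18 - 25) + L)*15 = ((18 - 25) + ⅑)*15 = (-7 + ⅑)*15 = -62/9*15 = -310/3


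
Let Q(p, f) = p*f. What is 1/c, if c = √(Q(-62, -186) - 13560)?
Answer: -I*√3/78 ≈ -0.022206*I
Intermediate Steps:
Q(p, f) = f*p
c = 26*I*√3 (c = √(-186*(-62) - 13560) = √(11532 - 13560) = √(-2028) = 26*I*√3 ≈ 45.033*I)
1/c = 1/(26*I*√3) = -I*√3/78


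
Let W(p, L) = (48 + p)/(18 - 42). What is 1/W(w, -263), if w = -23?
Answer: -24/25 ≈ -0.96000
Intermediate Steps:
W(p, L) = -2 - p/24 (W(p, L) = (48 + p)/(-24) = (48 + p)*(-1/24) = -2 - p/24)
1/W(w, -263) = 1/(-2 - 1/24*(-23)) = 1/(-2 + 23/24) = 1/(-25/24) = -24/25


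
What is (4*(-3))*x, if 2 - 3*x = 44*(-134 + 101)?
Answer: -5816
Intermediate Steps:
x = 1454/3 (x = ⅔ - 44*(-134 + 101)/3 = ⅔ - 44*(-33)/3 = ⅔ - ⅓*(-1452) = ⅔ + 484 = 1454/3 ≈ 484.67)
(4*(-3))*x = (4*(-3))*(1454/3) = -12*1454/3 = -5816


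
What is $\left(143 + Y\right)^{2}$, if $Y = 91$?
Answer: $54756$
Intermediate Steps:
$\left(143 + Y\right)^{2} = \left(143 + 91\right)^{2} = 234^{2} = 54756$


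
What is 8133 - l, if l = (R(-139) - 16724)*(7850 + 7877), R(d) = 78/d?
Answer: 36561907565/139 ≈ 2.6304e+8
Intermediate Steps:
l = -36560777078/139 (l = (78/(-139) - 16724)*(7850 + 7877) = (78*(-1/139) - 16724)*15727 = (-78/139 - 16724)*15727 = -2324714/139*15727 = -36560777078/139 ≈ -2.6303e+8)
8133 - l = 8133 - 1*(-36560777078/139) = 8133 + 36560777078/139 = 36561907565/139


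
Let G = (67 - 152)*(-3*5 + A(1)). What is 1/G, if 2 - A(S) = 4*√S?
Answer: 1/1445 ≈ 0.00069204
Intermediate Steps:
A(S) = 2 - 4*√S
G = 1445 (G = (67 - 152)*(-3*5 + (2 - 4*√1)) = -85*(-15 + (2 - 4*1)) = -85*(-15 + (2 - 4)) = -85*(-15 - 2) = -85*(-17) = 1445)
1/G = 1/1445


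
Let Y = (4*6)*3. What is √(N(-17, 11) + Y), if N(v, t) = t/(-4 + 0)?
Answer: √277/2 ≈ 8.3217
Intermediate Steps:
N(v, t) = -t/4 (N(v, t) = t/(-4) = -t/4)
Y = 72 (Y = 24*3 = 72)
√(N(-17, 11) + Y) = √(-¼*11 + 72) = √(-11/4 + 72) = √(277/4) = √277/2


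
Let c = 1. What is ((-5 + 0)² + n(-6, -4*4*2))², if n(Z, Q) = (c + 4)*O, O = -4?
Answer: 25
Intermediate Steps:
n(Z, Q) = -20 (n(Z, Q) = (1 + 4)*(-4) = 5*(-4) = -20)
((-5 + 0)² + n(-6, -4*4*2))² = ((-5 + 0)² - 20)² = ((-5)² - 20)² = (25 - 20)² = 5² = 25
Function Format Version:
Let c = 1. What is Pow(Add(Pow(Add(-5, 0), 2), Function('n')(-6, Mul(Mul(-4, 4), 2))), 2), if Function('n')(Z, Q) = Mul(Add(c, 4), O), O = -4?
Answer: 25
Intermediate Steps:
Function('n')(Z, Q) = -20 (Function('n')(Z, Q) = Mul(Add(1, 4), -4) = Mul(5, -4) = -20)
Pow(Add(Pow(Add(-5, 0), 2), Function('n')(-6, Mul(Mul(-4, 4), 2))), 2) = Pow(Add(Pow(Add(-5, 0), 2), -20), 2) = Pow(Add(Pow(-5, 2), -20), 2) = Pow(Add(25, -20), 2) = Pow(5, 2) = 25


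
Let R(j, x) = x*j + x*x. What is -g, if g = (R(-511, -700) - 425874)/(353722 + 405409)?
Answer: -421826/759131 ≈ -0.55567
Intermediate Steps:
R(j, x) = x² + j*x (R(j, x) = j*x + x² = x² + j*x)
g = 421826/759131 (g = (-700*(-511 - 700) - 425874)/(353722 + 405409) = (-700*(-1211) - 425874)/759131 = (847700 - 425874)*(1/759131) = 421826*(1/759131) = 421826/759131 ≈ 0.55567)
-g = -1*421826/759131 = -421826/759131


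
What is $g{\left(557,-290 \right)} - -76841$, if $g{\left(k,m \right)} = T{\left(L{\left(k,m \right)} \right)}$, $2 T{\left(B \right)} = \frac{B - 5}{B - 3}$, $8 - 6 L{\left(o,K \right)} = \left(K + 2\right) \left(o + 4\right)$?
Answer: $\frac{12414359051}{161558} \approx 76842.0$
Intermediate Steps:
$L{\left(o,K \right)} = \frac{4}{3} - \frac{\left(2 + K\right) \left(4 + o\right)}{6}$ ($L{\left(o,K \right)} = \frac{4}{3} - \frac{\left(K + 2\right) \left(o + 4\right)}{6} = \frac{4}{3} - \frac{\left(2 + K\right) \left(4 + o\right)}{6}$)
$T{\left(B \right)} = \frac{-5 + B}{2 \left(-3 + B\right)}$ ($T{\left(B \right)} = \frac{\left(B - 5\right) \frac{1}{B - 3}}{2} = \frac{\left(-5 + B\right) \frac{1}{-3 + B}}{2} = \frac{\frac{1}{-3 + B} \left(-5 + B\right)}{2} = \frac{-5 + B}{2 \left(-3 + B\right)}$)
$g{\left(k,m \right)} = \frac{-5 - \frac{2 m}{3} - \frac{k}{3} - \frac{k m}{6}}{2 \left(-3 - \frac{2 m}{3} - \frac{k}{3} - \frac{k m}{6}\right)}$ ($g{\left(k,m \right)} = \frac{-5 - \left(\frac{k}{3} + \frac{2 m}{3} + \frac{m k}{6}\right)}{2 \left(-3 - \left(\frac{k}{3} + \frac{2 m}{3} + \frac{m k}{6}\right)\right)} = \frac{-5 - \left(\frac{k}{3} + \frac{2 m}{3} + \frac{k m}{6}\right)}{2 \left(-3 - \left(\frac{k}{3} + \frac{2 m}{3} + \frac{k m}{6}\right)\right)} = \frac{-5 - \frac{2 m}{3} - \frac{k}{3} - \frac{k m}{6}}{2 \left(-3 - \frac{2 m}{3} - \frac{k}{3} - \frac{k m}{6}\right)}$)
$g{\left(557,-290 \right)} - -76841 = \frac{15 + 557 + 2 \left(-290\right) + \frac{1}{2} \cdot 557 \left(-290\right)}{18 + 2 \cdot 557 + 4 \left(-290\right) + 557 \left(-290\right)} - -76841 = \frac{15 + 557 - 580 - 80765}{18 + 1114 - 1160 - 161530} + 76841 = \frac{1}{-161558} \left(-80773\right) + 76841 = \left(- \frac{1}{161558}\right) \left(-80773\right) + 76841 = \frac{80773}{161558} + 76841 = \frac{12414359051}{161558}$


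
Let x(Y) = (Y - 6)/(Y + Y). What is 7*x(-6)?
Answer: 7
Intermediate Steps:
x(Y) = (-6 + Y)/(2*Y) (x(Y) = (-6 + Y)/((2*Y)) = (-6 + Y)*(1/(2*Y)) = (-6 + Y)/(2*Y))
7*x(-6) = 7*((½)*(-6 - 6)/(-6)) = 7*((½)*(-⅙)*(-12)) = 7*1 = 7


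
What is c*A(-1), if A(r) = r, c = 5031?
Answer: -5031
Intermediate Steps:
c*A(-1) = 5031*(-1) = -5031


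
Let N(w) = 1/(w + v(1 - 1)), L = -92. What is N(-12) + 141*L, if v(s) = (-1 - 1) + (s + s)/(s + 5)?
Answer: -181609/14 ≈ -12972.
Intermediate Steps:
v(s) = -2 + 2*s/(5 + s) (v(s) = -2 + (2*s)/(5 + s) = -2 + 2*s/(5 + s))
N(w) = 1/(-2 + w) (N(w) = 1/(w - 10/(5 + (1 - 1))) = 1/(w - 10/(5 + 0)) = 1/(w - 10/5) = 1/(w - 10*⅕) = 1/(w - 2) = 1/(-2 + w))
N(-12) + 141*L = 1/(-2 - 12) + 141*(-92) = 1/(-14) - 12972 = -1/14 - 12972 = -181609/14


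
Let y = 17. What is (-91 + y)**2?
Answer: 5476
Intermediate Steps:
(-91 + y)**2 = (-91 + 17)**2 = (-74)**2 = 5476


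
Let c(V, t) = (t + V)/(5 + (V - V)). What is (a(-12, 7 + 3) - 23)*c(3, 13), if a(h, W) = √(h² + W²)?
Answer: -368/5 + 32*√61/5 ≈ -23.614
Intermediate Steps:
c(V, t) = V/5 + t/5 (c(V, t) = (V + t)/(5 + 0) = (V + t)/5 = (V + t)*(⅕) = V/5 + t/5)
a(h, W) = √(W² + h²)
(a(-12, 7 + 3) - 23)*c(3, 13) = (√((7 + 3)² + (-12)²) - 23)*((⅕)*3 + (⅕)*13) = (√(10² + 144) - 23)*(⅗ + 13/5) = (√(100 + 144) - 23)*(16/5) = (√244 - 23)*(16/5) = (2*√61 - 23)*(16/5) = (-23 + 2*√61)*(16/5) = -368/5 + 32*√61/5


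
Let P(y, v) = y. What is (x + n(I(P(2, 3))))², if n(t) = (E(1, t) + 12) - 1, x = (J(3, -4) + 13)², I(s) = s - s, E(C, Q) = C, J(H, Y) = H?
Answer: 71824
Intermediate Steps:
I(s) = 0
x = 256 (x = (3 + 13)² = 16² = 256)
n(t) = 12 (n(t) = (1 + 12) - 1 = 13 - 1 = 12)
(x + n(I(P(2, 3))))² = (256 + 12)² = 268² = 71824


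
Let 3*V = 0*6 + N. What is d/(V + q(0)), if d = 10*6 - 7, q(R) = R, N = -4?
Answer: -159/4 ≈ -39.750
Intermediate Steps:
V = -4/3 (V = (0*6 - 4)/3 = (0 - 4)/3 = (1/3)*(-4) = -4/3 ≈ -1.3333)
d = 53 (d = 60 - 7 = 53)
d/(V + q(0)) = 53/(-4/3 + 0) = 53/(-4/3) = 53*(-3/4) = -159/4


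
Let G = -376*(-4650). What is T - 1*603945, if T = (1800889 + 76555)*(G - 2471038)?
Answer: -1356712981217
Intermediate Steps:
G = 1748400
T = -1356712377272 (T = (1800889 + 76555)*(1748400 - 2471038) = 1877444*(-722638) = -1356712377272)
T - 1*603945 = -1356712377272 - 1*603945 = -1356712377272 - 603945 = -1356712981217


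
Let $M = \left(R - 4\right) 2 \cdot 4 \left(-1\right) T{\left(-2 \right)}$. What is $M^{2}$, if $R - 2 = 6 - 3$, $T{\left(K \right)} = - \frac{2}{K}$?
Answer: $64$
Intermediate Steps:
$R = 5$ ($R = 2 + \left(6 - 3\right) = 2 + 3 = 5$)
$M = -8$ ($M = \left(5 - 4\right) 2 \cdot 4 \left(-1\right) \left(- \frac{2}{-2}\right) = \left(5 - 4\right) 2 \left(- 4 \left(\left(-2\right) \left(- \frac{1}{2}\right)\right)\right) = 1 \cdot 2 \left(\left(-4\right) 1\right) = 2 \left(-4\right) = -8$)
$M^{2} = \left(-8\right)^{2} = 64$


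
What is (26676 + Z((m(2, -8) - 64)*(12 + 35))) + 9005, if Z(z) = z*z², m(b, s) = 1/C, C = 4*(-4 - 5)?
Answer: -1271469053762639/46656 ≈ -2.7252e+10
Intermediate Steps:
C = -36 (C = 4*(-9) = -36)
m(b, s) = -1/36 (m(b, s) = 1/(-36) = -1/36)
Z(z) = z³
(26676 + Z((m(2, -8) - 64)*(12 + 35))) + 9005 = (26676 + ((-1/36 - 64)*(12 + 35))³) + 9005 = (26676 + (-2305/36*47)³) + 9005 = (26676 + (-108335/36)³) + 9005 = (26676 - 1271470718495375/46656) + 9005 = -1271469473899919/46656 + 9005 = -1271469053762639/46656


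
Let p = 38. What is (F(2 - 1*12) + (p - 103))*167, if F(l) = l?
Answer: -12525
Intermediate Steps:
(F(2 - 1*12) + (p - 103))*167 = ((2 - 1*12) + (38 - 103))*167 = ((2 - 12) - 65)*167 = (-10 - 65)*167 = -75*167 = -12525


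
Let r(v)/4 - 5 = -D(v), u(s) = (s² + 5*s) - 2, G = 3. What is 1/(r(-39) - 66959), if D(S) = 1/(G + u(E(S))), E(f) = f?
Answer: -1327/88828057 ≈ -1.4939e-5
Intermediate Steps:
u(s) = -2 + s² + 5*s
D(S) = 1/(1 + S² + 5*S) (D(S) = 1/(3 + (-2 + S² + 5*S)) = 1/(1 + S² + 5*S))
r(v) = 20 - 4/(1 + v² + 5*v) (r(v) = 20 + 4*(-1/(1 + v² + 5*v)) = 20 - 4/(1 + v² + 5*v))
1/(r(-39) - 66959) = 1/(4*(4 + 5*(-39)² + 25*(-39))/(1 + (-39)² + 5*(-39)) - 66959) = 1/(4*(4 + 5*1521 - 975)/(1 + 1521 - 195) - 66959) = 1/(4*(4 + 7605 - 975)/1327 - 66959) = 1/(4*(1/1327)*6634 - 66959) = 1/(26536/1327 - 66959) = 1/(-88828057/1327) = -1327/88828057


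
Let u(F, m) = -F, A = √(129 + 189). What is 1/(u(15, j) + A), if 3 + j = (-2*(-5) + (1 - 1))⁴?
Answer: 5/31 + √318/93 ≈ 0.35304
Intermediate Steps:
A = √318 ≈ 17.833
j = 9997 (j = -3 + (-2*(-5) + (1 - 1))⁴ = -3 + (10 + 0)⁴ = -3 + 10⁴ = -3 + 10000 = 9997)
1/(u(15, j) + A) = 1/(-1*15 + √318) = 1/(-15 + √318)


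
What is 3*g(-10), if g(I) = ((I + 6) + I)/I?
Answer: 21/5 ≈ 4.2000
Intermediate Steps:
g(I) = (6 + 2*I)/I (g(I) = ((6 + I) + I)/I = (6 + 2*I)/I)
3*g(-10) = 3*(2 + 6/(-10)) = 3*(2 + 6*(-⅒)) = 3*(2 - ⅗) = 3*(7/5) = 21/5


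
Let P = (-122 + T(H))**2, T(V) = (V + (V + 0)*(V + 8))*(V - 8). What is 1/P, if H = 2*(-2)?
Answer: 1/13924 ≈ 7.1818e-5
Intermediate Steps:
H = -4
T(V) = (-8 + V)*(V + V*(8 + V)) (T(V) = (V + V*(8 + V))*(-8 + V) = (-8 + V)*(V + V*(8 + V)))
P = 13924 (P = (-122 - 4*(-72 - 4 + (-4)**2))**2 = (-122 - 4*(-72 - 4 + 16))**2 = (-122 - 4*(-60))**2 = (-122 + 240)**2 = 118**2 = 13924)
1/P = 1/13924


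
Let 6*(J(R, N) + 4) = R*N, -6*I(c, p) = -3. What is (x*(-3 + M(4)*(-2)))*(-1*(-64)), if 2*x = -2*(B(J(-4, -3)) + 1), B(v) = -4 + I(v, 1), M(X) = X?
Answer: -1760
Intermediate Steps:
I(c, p) = 1/2 (I(c, p) = -1/6*(-3) = 1/2)
J(R, N) = -4 + N*R/6 (J(R, N) = -4 + (R*N)/6 = -4 + (N*R)/6 = -4 + N*R/6)
B(v) = -7/2 (B(v) = -4 + 1/2 = -7/2)
x = 5/2 (x = (-2*(-7/2 + 1))/2 = (-2*(-5/2))/2 = (1/2)*5 = 5/2 ≈ 2.5000)
(x*(-3 + M(4)*(-2)))*(-1*(-64)) = (5*(-3 + 4*(-2))/2)*(-1*(-64)) = (5*(-3 - 8)/2)*64 = ((5/2)*(-11))*64 = -55/2*64 = -1760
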